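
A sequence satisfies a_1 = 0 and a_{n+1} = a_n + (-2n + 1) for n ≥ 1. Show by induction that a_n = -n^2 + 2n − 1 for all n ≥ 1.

Base case: a_1 = 0, and -1^2 + 2·1 − 1 = 0.
Assume a_m = -m^2 + 2m − 1.
Then a_{m+1} = a_m + (-2m + 1) = (-m^2 + 2m − 1) + (-2m + 1) = -m^2,
and -(m+1)^2 + 2·(m+1) − 1 = -m^2.
By induction, a_n = -n^2 + 2n − 1 for all n ≥ 1.

a_n = -n^2 + 2n − 1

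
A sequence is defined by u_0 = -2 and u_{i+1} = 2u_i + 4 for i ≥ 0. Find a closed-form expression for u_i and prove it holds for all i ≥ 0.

Claim: u_i = 2^{i+1} − 4.

Base case: u_0 = -2, and 2^{0+1} − 4 = 2 − 4 = -2.
Assume u_k = 2^{k+1} − 4 for some k ≥ 0.
Then u_{k+1} = 2u_k + 4 = 2·(2^{k+1} − 4) + 4 = 2^{k+2} − 8 + 4 = 2^{k+2} − 4.
By induction, u_i = 2^{i+1} − 4 for all i ≥ 0.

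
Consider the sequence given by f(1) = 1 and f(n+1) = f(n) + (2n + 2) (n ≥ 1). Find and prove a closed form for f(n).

Claim: f(n) = n^2 + n − 1.

Base case: f(1) = 1, and 1^2 + 1 − 1 = 1.
Assume f(m) = m^2 + m − 1.
Then f(m+1) = f(m) + (2m + 2) = (m^2 + m − 1) + (2m + 2) = m^2 + 3m + 1,
and (m+1)^2 + (m+1) − 1 = m^2 + 3m + 1.
This completes the inductive step, so f(n) = n^2 + n − 1 for all n ≥ 1.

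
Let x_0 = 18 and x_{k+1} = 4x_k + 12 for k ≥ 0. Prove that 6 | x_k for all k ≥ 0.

Base case: x_0 = 18 = 6·3, so 6 | x_0.
Assume 6 | x_m, so x_m = 6t for some integer t.
Then x_{m+1} = 4x_m + 12 = 4·(6t) + 12 = 6(4t + 2), so 6 | x_{m+1}.
Hence 6 | x_k for every k ≥ 0, by induction.

6 | x_k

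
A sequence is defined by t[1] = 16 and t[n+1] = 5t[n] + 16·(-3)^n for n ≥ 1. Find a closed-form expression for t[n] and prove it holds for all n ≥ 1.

Claim: t[n] = 2·5^n − 2·(-3)^n.

Base case: t[1] = 16, and 2·5^1 − 2·(-3)^1 = 10 + 6 = 16.
Assume t[k] = 2·5^k − 2·(-3)^k for some k ≥ 1.
Then t[k+1] = 5t[k] + 16·(-3)^k = 5·(2·5^k − 2·(-3)^k) + 16·(-3)^k = 2·5^{k+1} − 10·(-3)^k + 16·(-3)^k = 2·5^{k+1} + 6·(-3)^k = 2·5^{k+1} − 2·(-3)^{k+1}.
By induction, t[n] = 2·5^n − 2·(-3)^n for all n ≥ 1.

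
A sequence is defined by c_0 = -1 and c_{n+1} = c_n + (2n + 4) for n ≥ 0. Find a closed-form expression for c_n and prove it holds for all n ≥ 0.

Claim: c_n = n^2 + 3n − 1.

Base case: c_0 = -1, and 0^2 + 3·0 − 1 = -1.
Assume c_m = m^2 + 3m − 1.
Then c_{m+1} = c_m + (2m + 4) = (m^2 + 3m − 1) + (2m + 4) = m^2 + 5m + 3,
and (m+1)^2 + 3·(m+1) − 1 = m^2 + 5m + 3.
Hence c_n = n^2 + 3n − 1 for every n ≥ 0, by induction.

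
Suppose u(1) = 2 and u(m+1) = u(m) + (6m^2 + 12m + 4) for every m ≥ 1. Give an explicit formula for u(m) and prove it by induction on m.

Claim: u(m) = 2m^3 + 3m^2 − m − 2.

Base case: u(1) = 2, and 2·1^3 + 3·1^2 − 1 − 2 = 2.
Assume u(r) = 2r^3 + 3r^2 − r − 2.
Then u(r+1) = u(r) + (6r^2 + 12r + 4) = (2r^3 + 3r^2 − r − 2) + (6r^2 + 12r + 4) = 2r^3 + 9r^2 + 11r + 2,
and 2·(r+1)^3 + 3·(r+1)^2 − (r+1) − 2 = 2r^3 + 9r^2 + 11r + 2.
This completes the inductive step, so u(m) = 2m^3 + 3m^2 − m − 2 for all m ≥ 1.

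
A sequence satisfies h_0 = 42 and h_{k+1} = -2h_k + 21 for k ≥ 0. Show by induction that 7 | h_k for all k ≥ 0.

Base case: h_0 = 42 = 7·6, so 7 | h_0.
Assume 7 | h_j, so h_j = 7t for some integer t.
Then h_{j+1} = -2h_j + 21 = -2·(7t) + 21 = 7(-2t + 3), so 7 | h_{j+1}.
So the property holds for j+1, and by induction 7 | h_k for all k ≥ 0.

7 | h_k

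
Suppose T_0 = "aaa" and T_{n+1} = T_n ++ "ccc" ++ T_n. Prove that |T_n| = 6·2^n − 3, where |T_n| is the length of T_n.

Base case: |T_0| = 3, and 6·2^0 − 3 = 3.
Assume |T_k| = 6·2^k − 3.
Then |T_{k+1}| = |T_k| + 3 + |T_k| = 2|T_k| + 3 = 2(6·2^k − 3) + 3 = 6·2^{k+1} − 6 + 3 = 6·2^{k+1} − 3.
Hence |T_n| = 6·2^n − 3 for every n ≥ 0, by induction.

|T_n| = 6·2^n − 3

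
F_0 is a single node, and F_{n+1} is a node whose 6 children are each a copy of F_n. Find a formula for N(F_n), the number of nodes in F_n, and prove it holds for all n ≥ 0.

Claim: N(F_n) = (6^{n+1} − 1)/5.

Base case: N(F_0) = 1, and (6^{0+1} − 1)/5 = 1.
Assume N(F_j) = (6^{j+1} − 1)/5.
Then N(F_{j+1}) = 1 + 6N(F_j) = 1 + 6·(6^{j+1} − 1)/5 = 1 + (6^{j+2} − 6)/5 = (5 + 6^{j+2} − 6)/5 = (6^{j+2} − 1)/5.
So the formula holds for j+1, and by induction N(F_n) = (6^{n+1} − 1)/5 for all n ≥ 0.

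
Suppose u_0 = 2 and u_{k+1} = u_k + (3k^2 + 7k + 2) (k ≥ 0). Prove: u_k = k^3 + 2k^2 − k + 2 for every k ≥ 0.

Base case: u_0 = 2, and 0^3 + 2·0^2 − 0 + 2 = 2.
Assume u_r = r^3 + 2r^2 − r + 2.
Then u_{r+1} = u_r + (3r^2 + 7r + 2) = (r^3 + 2r^2 − r + 2) + (3r^2 + 7r + 2) = r^3 + 5r^2 + 6r + 4,
and (r+1)^3 + 2·(r+1)^2 − (r+1) + 2 = r^3 + 5r^2 + 6r + 4.
This completes the inductive step, so u_k = k^3 + 2k^2 − k + 2 for all k ≥ 0.

u_k = k^3 + 2k^2 − k + 2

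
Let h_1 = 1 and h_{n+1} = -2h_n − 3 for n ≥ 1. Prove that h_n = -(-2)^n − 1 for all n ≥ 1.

Base case: h_1 = 1, and -(-2)^1 − 1 = 2 − 1 = 1.
Assume h_k = -(-2)^k − 1 for some k ≥ 1.
Then h_{k+1} = -2h_k − 3 = -2·(-(-2)^k − 1) − 3 = 2·(-2)^k + 2 − 3 = -(-2)^{k+1} − 1.
By induction, h_n = -(-2)^n − 1 for all n ≥ 1.

h_n = -(-2)^n − 1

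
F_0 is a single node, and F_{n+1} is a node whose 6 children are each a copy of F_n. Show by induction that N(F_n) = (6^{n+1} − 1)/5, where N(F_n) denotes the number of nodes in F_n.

Base case: N(F_0) = 1, and (6^{0+1} − 1)/5 = 1.
Assume N(F_k) = (6^{k+1} − 1)/5.
Then N(F_{k+1}) = 1 + 6N(F_k) = 1 + 6·(6^{k+1} − 1)/5 = 1 + (6^{k+2} − 6)/5 = (5 + 6^{k+2} − 6)/5 = (6^{k+2} − 1)/5.
By induction, N(F_n) = (6^{n+1} − 1)/5 for all n ≥ 0.

N(F_n) = (6^{n+1} − 1)/5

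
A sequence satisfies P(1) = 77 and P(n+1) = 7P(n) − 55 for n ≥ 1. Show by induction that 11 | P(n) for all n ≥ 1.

Base case: P(1) = 77 = 11·7, so 11 | P(1).
Assume 11 | P(j), so P(j) = 11t for some integer t.
Then P(j+1) = 7P(j) − 55 = 7·(11t) − 55 = 11(7t − 5), so 11 | P(j+1).
So the property holds for j+1, and by induction 11 | P(n) for all n ≥ 1.

11 | P(n)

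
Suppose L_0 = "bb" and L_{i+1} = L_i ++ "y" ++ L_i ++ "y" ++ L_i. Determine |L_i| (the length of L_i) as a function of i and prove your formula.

Claim: |L_i| = 3^{i+1} − 1.

Base case: |L_0| = 2, and 3^{0+1} − 1 = 2.
Assume |L_m| = 3^{m+1} − 1.
Then |L_{m+1}| = 3|L_m| + 2 = 3(3^{m+1} − 1) + 2 = 3^{m+2} − 3 + 2 = 3^{m+2} − 1.
So the formula holds for m+1, and by induction |L_i| = 3^{i+1} − 1 for all i ≥ 0.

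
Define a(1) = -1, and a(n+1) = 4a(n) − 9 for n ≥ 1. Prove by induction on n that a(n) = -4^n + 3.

Base case: a(1) = -1, and -4^1 + 3 = -4 + 3 = -1.
Assume a(r) = -4^r + 3 for some r ≥ 1.
Then a(r+1) = 4a(r) − 9 = 4·(-4^r + 3) − 9 = -4^{r+1} + 12 − 9 = -4^{r+1} + 3.
By induction, a(n) = -4^n + 3 for all n ≥ 1.

a(n) = -4^n + 3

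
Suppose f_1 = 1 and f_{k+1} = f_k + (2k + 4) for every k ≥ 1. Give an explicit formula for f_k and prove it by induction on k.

Claim: f_k = k^2 + 3k − 3.

Base case: f_1 = 1, and 1^2 + 3·1 − 3 = 1.
Assume f_j = j^2 + 3j − 3.
Then f_{j+1} = f_j + (2j + 4) = (j^2 + 3j − 3) + (2j + 4) = j^2 + 5j + 1,
and (j+1)^2 + 3·(j+1) − 3 = j^2 + 5j + 1.
Hence f_k = k^2 + 3k − 3 for every k ≥ 1, by induction.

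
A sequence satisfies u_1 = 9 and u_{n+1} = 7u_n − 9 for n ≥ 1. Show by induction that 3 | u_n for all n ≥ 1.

Base case: u_1 = 9 = 3·3, so 3 | u_1.
Assume 3 | u_m, so u_m = 3t for some integer t.
Then u_{m+1} = 7u_m − 9 = 7·(3t) − 9 = 3(7t − 3), so 3 | u_{m+1}.
Hence 3 | u_n for every n ≥ 1, by induction.

3 | u_n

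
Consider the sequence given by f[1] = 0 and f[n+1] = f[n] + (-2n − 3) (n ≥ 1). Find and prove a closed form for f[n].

Claim: f[n] = -n^2 − 2n + 3.

Base case: f[1] = 0, and -1^2 − 2·1 + 3 = 0.
Assume f[r] = -r^2 − 2r + 3.
Then f[r+1] = f[r] + (-2r − 3) = (-r^2 − 2r + 3) + (-2r − 3) = -r^2 − 4r,
and -(r+1)^2 − 2·(r+1) + 3 = -r^2 − 4r.
Hence f[n] = -n^2 − 2n + 3 for every n ≥ 1, by induction.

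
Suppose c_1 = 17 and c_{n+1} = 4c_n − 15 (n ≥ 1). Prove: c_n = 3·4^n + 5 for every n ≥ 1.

Base case: c_1 = 17, and 3·4^1 + 5 = 12 + 5 = 17.
Assume c_j = 3·4^j + 5 for some j ≥ 1.
Then c_{j+1} = 4c_j − 15 = 4·(3·4^j + 5) − 15 = 12·4^j + 20 − 15 = 3·4^{j+1} + 5.
Hence c_n = 3·4^n + 5 for every n ≥ 1, by induction.

c_n = 3·4^n + 5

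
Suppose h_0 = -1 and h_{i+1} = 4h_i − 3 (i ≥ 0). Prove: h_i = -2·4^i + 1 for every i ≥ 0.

Base case: h_0 = -1, and -2·4^0 + 1 = -2 + 1 = -1.
Assume h_r = -2·4^r + 1 for some r ≥ 0.
Then h_{r+1} = 4h_r − 3 = 4·(-2·4^r + 1) − 3 = -8·4^r + 4 − 3 = -2·4^{r+1} + 1.
Hence h_i = -2·4^i + 1 for every i ≥ 0, by induction.

h_i = -2·4^i + 1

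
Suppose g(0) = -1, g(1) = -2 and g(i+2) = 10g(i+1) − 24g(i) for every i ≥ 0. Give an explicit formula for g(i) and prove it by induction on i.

Claim: g(i) = 6^i − 2·4^i.

Base cases: g(0) = -1 and 6^0 − 2·4^0 = -1; g(1) = -2 and 6^1 − 2·4^1 = -2.
Assume g(j) = 6^j − 2·4^j for all 0 ≤ j ≤ m, where m ≥ 1.
Then g(m+1) = 10g(m) − 24g(m−1) = 10·(6^m − 2·4^m) − 24·(6^{m−1} − 2·4^{m−1}) = (10·6 − 24)6^{m−1} − 2·(10·4 − 24)4^{m−1} = 36·6^{m−1} − 32·4^{m−1} = 6^{m+1} − 2·4^{m+1}.
This completes the inductive step, so g(i) = 6^i − 2·4^i for all i ≥ 0.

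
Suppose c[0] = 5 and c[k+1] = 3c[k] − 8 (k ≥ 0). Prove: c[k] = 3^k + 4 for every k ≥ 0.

Base case: c[0] = 5, and 3^0 + 4 = 1 + 4 = 5.
Assume c[m] = 3^m + 4 for some m ≥ 0.
Then c[m+1] = 3c[m] − 8 = 3·(3^m + 4) − 8 = 3^{m+1} + 12 − 8 = 3^{m+1} + 4.
Hence c[k] = 3^k + 4 for every k ≥ 0, by induction.

c[k] = 3^k + 4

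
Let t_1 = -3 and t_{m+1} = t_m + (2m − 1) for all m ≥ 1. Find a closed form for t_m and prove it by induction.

Claim: t_m = m^2 − 2m − 2.

Base case: t_1 = -3, and 1^2 − 2·1 − 2 = -3.
Assume t_r = r^2 − 2r − 2.
Then t_{r+1} = t_r + (2r − 1) = (r^2 − 2r − 2) + (2r − 1) = r^2 − 3,
and (r+1)^2 − 2·(r+1) − 2 = r^2 − 3.
Hence t_m = m^2 − 2m − 2 for every m ≥ 1, by induction.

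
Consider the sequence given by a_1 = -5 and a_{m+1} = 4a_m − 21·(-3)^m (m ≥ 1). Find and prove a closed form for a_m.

Claim: a_m = 4^m + 3·(-3)^m.

Base case: a_1 = -5, and 4^1 + 3·(-3)^1 = 4 − 9 = -5.
Assume a_k = 4^k + 3·(-3)^k for some k ≥ 1.
Then a_{k+1} = 4a_k − 21·(-3)^k = 4·(4^k + 3·(-3)^k) − 21·(-3)^k = 4^{k+1} + 12·(-3)^k − 21·(-3)^k = 4^{k+1} − 9·(-3)^k = 4^{k+1} + 3·(-3)^{k+1}.
This completes the inductive step, so a_m = 4^m + 3·(-3)^m for all m ≥ 1.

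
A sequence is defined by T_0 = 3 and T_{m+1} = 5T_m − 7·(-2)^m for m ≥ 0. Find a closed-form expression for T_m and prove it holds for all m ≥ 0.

Claim: T_m = 2·5^m + (-2)^m.

Base case: T_0 = 3, and 2·5^0 + (-2)^0 = 2 + 1 = 3.
Assume T_j = 2·5^j + (-2)^j for some j ≥ 0.
Then T_{j+1} = 5T_j − 7·(-2)^j = 5·(2·5^j + (-2)^j) − 7·(-2)^j = 2·5^{j+1} + 5·(-2)^j − 7·(-2)^j = 2·5^{j+1} − 2·(-2)^j = 2·5^{j+1} + (-2)^{j+1}.
Hence T_m = 2·5^m + (-2)^m for every m ≥ 0, by induction.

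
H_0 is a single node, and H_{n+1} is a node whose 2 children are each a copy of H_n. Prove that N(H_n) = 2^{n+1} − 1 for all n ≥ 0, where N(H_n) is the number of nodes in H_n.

Base case: N(H_0) = 1, and 2^{0+1} − 1 = 1.
Assume N(H_j) = 2^{j+1} − 1.
Then N(H_{j+1}) = 1 + 2N(H_j) = 1 + 2(2^{j+1} − 1) = 2^{j+2} − 2 + 1 = 2^{j+2} − 1.
So the formula holds for j+1, and by induction N(H_n) = 2^{n+1} − 1 for all n ≥ 0.

N(H_n) = 2^{n+1} − 1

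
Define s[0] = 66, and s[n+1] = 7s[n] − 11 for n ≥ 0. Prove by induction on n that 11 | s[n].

Base case: s[0] = 66 = 11·6, so 11 | s[0].
Assume 11 | s[m], so s[m] = 11t for some integer t.
Then s[m+1] = 7s[m] − 11 = 7·(11t) − 11 = 11(7t − 1), so 11 | s[m+1].
This completes the inductive step, so 11 | s[n] for all n ≥ 0.

11 | s[n]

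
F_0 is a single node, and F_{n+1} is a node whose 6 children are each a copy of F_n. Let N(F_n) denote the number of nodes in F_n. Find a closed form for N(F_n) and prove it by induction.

Claim: N(F_n) = (6^{n+1} − 1)/5.

Base case: N(F_0) = 1, and (6^{0+1} − 1)/5 = 1.
Assume N(F_r) = (6^{r+1} − 1)/5.
Then N(F_{r+1}) = 1 + 6N(F_r) = 1 + 6·(6^{r+1} − 1)/5 = 1 + (6^{r+2} − 6)/5 = (5 + 6^{r+2} − 6)/5 = (6^{r+2} − 1)/5.
This completes the inductive step, so N(F_n) = (6^{n+1} − 1)/5 for all n ≥ 0.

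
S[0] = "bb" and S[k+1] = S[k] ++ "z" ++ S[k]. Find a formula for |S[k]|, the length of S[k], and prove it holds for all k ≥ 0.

Claim: |S[k]| = 3·2^k − 1.

Base case: |S[0]| = 2, and 3·2^0 − 1 = 2.
Assume |S[m]| = 3·2^m − 1.
Then |S[m+1]| = |S[m]| + 1 + |S[m]| = 2|S[m]| + 1 = 2(3·2^m − 1) + 1 = 3·2^{m+1} − 2 + 1 = 3·2^{m+1} − 1.
This completes the inductive step, so |S[k]| = 3·2^k − 1 for all k ≥ 0.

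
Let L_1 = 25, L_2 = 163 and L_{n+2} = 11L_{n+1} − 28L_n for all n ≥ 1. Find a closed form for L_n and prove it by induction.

Claim: L_n = 3·7^n + 4^n.

Base cases: L_1 = 25 and 3·7^1 + 4^1 = 25; L_2 = 163 and 3·7^2 + 4^2 = 163.
Assume L_j = 3·7^j + 4^j for all 1 ≤ j ≤ r, where r ≥ 2.
Then L_{r+1} = 11L_r − 28L_{r−1} = 11·(3·7^r + 4^r) − 28·(3·7^{r−1} + 4^{r−1}) = 3·(11·7 − 28)7^{r−1} + (11·4 − 28)4^{r−1} = 147·7^{r−1} + 16·4^{r−1} = 3·7^{r+1} + 4^{r+1}.
By strong induction, L_n = 3·7^n + 4^n for all n ≥ 1.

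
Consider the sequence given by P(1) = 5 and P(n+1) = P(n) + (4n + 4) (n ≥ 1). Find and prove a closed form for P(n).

Claim: P(n) = 2n^2 + 2n + 1.

Base case: P(1) = 5, and 2·1^2 + 2·1 + 1 = 5.
Assume P(j) = 2j^2 + 2j + 1.
Then P(j+1) = P(j) + (4j + 4) = (2j^2 + 2j + 1) + (4j + 4) = 2j^2 + 6j + 5,
and 2·(j+1)^2 + 2·(j+1) + 1 = 2j^2 + 6j + 5.
By induction, P(n) = 2n^2 + 2n + 1 for all n ≥ 1.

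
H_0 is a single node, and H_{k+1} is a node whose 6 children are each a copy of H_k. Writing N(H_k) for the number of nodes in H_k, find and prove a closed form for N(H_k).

Claim: N(H_k) = (6^{k+1} − 1)/5.

Base case: N(H_0) = 1, and (6^{0+1} − 1)/5 = 1.
Assume N(H_m) = (6^{m+1} − 1)/5.
Then N(H_{m+1}) = 1 + 6N(H_m) = 1 + 6·(6^{m+1} − 1)/5 = 1 + (6^{m+2} − 6)/5 = (5 + 6^{m+2} − 6)/5 = (6^{m+2} − 1)/5.
This completes the inductive step, so N(H_k) = (6^{k+1} − 1)/5 for all k ≥ 0.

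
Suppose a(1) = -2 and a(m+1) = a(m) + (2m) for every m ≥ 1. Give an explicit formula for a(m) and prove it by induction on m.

Claim: a(m) = m^2 − m − 2.

Base case: a(1) = -2, and 1^2 − 1 − 2 = -2.
Assume a(k) = k^2 − k − 2.
Then a(k+1) = a(k) + (2k) = (k^2 − k − 2) + (2k) = k^2 + k − 2,
and (k+1)^2 − (k+1) − 2 = k^2 + k − 2.
Hence a(m) = m^2 − m − 2 for every m ≥ 1, by induction.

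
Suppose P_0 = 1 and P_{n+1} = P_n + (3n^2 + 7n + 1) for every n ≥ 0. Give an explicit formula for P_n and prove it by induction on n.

Claim: P_n = n^3 + 2n^2 − 2n + 1.

Base case: P_0 = 1, and 0^3 + 2·0^2 − 2·0 + 1 = 1.
Assume P_m = m^3 + 2m^2 − 2m + 1.
Then P_{m+1} = P_m + (3m^2 + 7m + 1) = (m^3 + 2m^2 − 2m + 1) + (3m^2 + 7m + 1) = m^3 + 5m^2 + 5m + 2,
and (m+1)^3 + 2·(m+1)^2 − 2·(m+1) + 1 = m^3 + 5m^2 + 5m + 2.
This completes the inductive step, so P_n = n^3 + 2n^2 − 2n + 1 for all n ≥ 0.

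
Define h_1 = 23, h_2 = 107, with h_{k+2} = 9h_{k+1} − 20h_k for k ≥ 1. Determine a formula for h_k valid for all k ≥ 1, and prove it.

Claim: h_k = 3·5^k + 2·4^k.

Base cases: h_1 = 23 and 3·5^1 + 2·4^1 = 23; h_2 = 107 and 3·5^2 + 2·4^2 = 107.
Assume h_j = 3·5^j + 2·4^j for all 1 ≤ j ≤ m, where m ≥ 2.
Then h_{m+1} = 9h_m − 20h_{m−1} = 9·(3·5^m + 2·4^m) − 20·(3·5^{m−1} + 2·4^{m−1}) = 3·(9·5 − 20)5^{m−1} + 2·(9·4 − 20)4^{m−1} = 75·5^{m−1} + 32·4^{m−1} = 3·5^{m+1} + 2·4^{m+1}.
Hence h_k = 3·5^k + 2·4^k for every k ≥ 1, by strong induction.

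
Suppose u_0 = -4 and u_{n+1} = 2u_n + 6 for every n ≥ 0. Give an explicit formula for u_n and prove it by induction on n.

Claim: u_n = 2^{n+1} − 6.

Base case: u_0 = -4, and 2^{0+1} − 6 = 2 − 6 = -4.
Assume u_r = 2^{r+1} − 6 for some r ≥ 0.
Then u_{r+1} = 2u_r + 6 = 2·(2^{r+1} − 6) + 6 = 2^{r+2} − 12 + 6 = 2^{r+2} − 6.
This completes the inductive step, so u_n = 2^{n+1} − 6 for all n ≥ 0.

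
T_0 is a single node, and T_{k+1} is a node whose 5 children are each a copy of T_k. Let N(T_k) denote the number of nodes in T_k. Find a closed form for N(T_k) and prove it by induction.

Claim: N(T_k) = (5^{k+1} − 1)/4.

Base case: N(T_0) = 1, and (5^{0+1} − 1)/4 = 1.
Assume N(T_r) = (5^{r+1} − 1)/4.
Then N(T_{r+1}) = 1 + 5N(T_r) = 1 + 5·(5^{r+1} − 1)/4 = 1 + (5^{r+2} − 5)/4 = (4 + 5^{r+2} − 5)/4 = (5^{r+2} − 1)/4.
Hence N(T_k) = (5^{k+1} − 1)/4 for every k ≥ 0, by induction.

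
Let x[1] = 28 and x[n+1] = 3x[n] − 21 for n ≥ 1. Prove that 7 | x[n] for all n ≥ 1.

Base case: x[1] = 28 = 7·4, so 7 | x[1].
Assume 7 | x[m], so x[m] = 7t for some integer t.
Then x[m+1] = 3x[m] − 21 = 3·(7t) − 21 = 7(3t − 3), so 7 | x[m+1].
So the property holds for m+1, and by induction 7 | x[n] for all n ≥ 1.

7 | x[n]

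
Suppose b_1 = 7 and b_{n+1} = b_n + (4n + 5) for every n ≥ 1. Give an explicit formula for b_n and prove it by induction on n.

Claim: b_n = 2n^2 + 3n + 2.

Base case: b_1 = 7, and 2·1^2 + 3·1 + 2 = 7.
Assume b_r = 2r^2 + 3r + 2.
Then b_{r+1} = b_r + (4r + 5) = (2r^2 + 3r + 2) + (4r + 5) = 2r^2 + 7r + 7,
and 2·(r+1)^2 + 3·(r+1) + 2 = 2r^2 + 7r + 7.
This completes the inductive step, so b_n = 2n^2 + 3n + 2 for all n ≥ 1.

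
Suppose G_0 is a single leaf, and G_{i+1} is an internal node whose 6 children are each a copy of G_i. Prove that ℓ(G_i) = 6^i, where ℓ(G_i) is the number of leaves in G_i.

Base case: ℓ(G_0) = 1, and 6^0 = 1.
Assume ℓ(G_k) = 6^k.
Then ℓ(G_{k+1}) = 6·ℓ(G_k) = 6·6^k = 6^{k+1}.
This completes the inductive step, so ℓ(G_i) = 6^i for all i ≥ 0.

ℓ(G_i) = 6^i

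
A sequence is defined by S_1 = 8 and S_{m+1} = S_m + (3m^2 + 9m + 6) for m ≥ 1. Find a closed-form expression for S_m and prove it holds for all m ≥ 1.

Claim: S_m = m^3 + 3m^2 + 2m + 2.

Base case: S_1 = 8, and 1^3 + 3·1^2 + 2·1 + 2 = 8.
Assume S_r = r^3 + 3r^2 + 2r + 2.
Then S_{r+1} = S_r + (3r^2 + 9r + 6) = (r^3 + 3r^2 + 2r + 2) + (3r^2 + 9r + 6) = r^3 + 6r^2 + 11r + 8,
and (r+1)^3 + 3·(r+1)^2 + 2·(r+1) + 2 = r^3 + 6r^2 + 11r + 8.
This completes the inductive step, so S_m = m^3 + 3m^2 + 2m + 2 for all m ≥ 1.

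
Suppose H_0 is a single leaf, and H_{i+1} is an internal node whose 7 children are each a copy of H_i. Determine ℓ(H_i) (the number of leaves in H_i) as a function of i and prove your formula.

Claim: ℓ(H_i) = 7^i.

Base case: ℓ(H_0) = 1, and 7^0 = 1.
Assume ℓ(H_m) = 7^m.
Then ℓ(H_{m+1}) = 7·ℓ(H_m) = 7·7^m = 7^{m+1}.
This completes the inductive step, so ℓ(H_i) = 7^i for all i ≥ 0.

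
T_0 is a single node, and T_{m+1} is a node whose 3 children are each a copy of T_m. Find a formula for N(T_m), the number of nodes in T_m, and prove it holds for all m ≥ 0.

Claim: N(T_m) = (3^{m+1} − 1)/2.

Base case: N(T_0) = 1, and (3^{0+1} − 1)/2 = 1.
Assume N(T_k) = (3^{k+1} − 1)/2.
Then N(T_{k+1}) = 1 + 3N(T_k) = 1 + 3·(3^{k+1} − 1)/2 = 1 + (3^{k+2} − 3)/2 = (2 + 3^{k+2} − 3)/2 = (3^{k+2} − 1)/2.
So the formula holds for k+1, and by induction N(T_m) = (3^{m+1} − 1)/2 for all m ≥ 0.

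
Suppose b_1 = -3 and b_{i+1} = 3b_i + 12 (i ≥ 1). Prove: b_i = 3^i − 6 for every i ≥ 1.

Base case: b_1 = -3, and 3^1 − 6 = 3 − 6 = -3.
Assume b_r = 3^r − 6 for some r ≥ 1.
Then b_{r+1} = 3b_r + 12 = 3·(3^r − 6) + 12 = 3^{r+1} − 18 + 12 = 3^{r+1} − 6.
Hence b_i = 3^i − 6 for every i ≥ 1, by induction.

b_i = 3^i − 6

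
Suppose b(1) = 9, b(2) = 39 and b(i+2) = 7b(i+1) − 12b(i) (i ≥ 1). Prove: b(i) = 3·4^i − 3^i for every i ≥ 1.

Base cases: b(1) = 9 and 3·4^1 − 3^1 = 9; b(2) = 39 and 3·4^2 − 3^2 = 39.
Assume b(j) = 3·4^j − 3^j for all 1 ≤ j ≤ r, where r ≥ 2.
Then b(r+1) = 7b(r) − 12b(r−1) = 7·(3·4^r − 3^r) − 12·(3·4^{r−1} − 3^{r−1}) = 3·(7·4 − 12)4^{r−1} − (7·3 − 12)3^{r−1} = 48·4^{r−1} − 9·3^{r−1} = 3·4^{r+1} − 3^{r+1}.
This completes the inductive step, so b(i) = 3·4^i − 3^i for all i ≥ 1.

b(i) = 3·4^i − 3^i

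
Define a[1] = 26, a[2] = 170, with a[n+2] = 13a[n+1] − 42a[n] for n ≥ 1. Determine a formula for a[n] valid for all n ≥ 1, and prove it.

Claim: a[n] = 2·6^n + 2·7^n.

Base cases: a[1] = 26 and 2·6^1 + 2·7^1 = 26; a[2] = 170 and 2·6^2 + 2·7^2 = 170.
Assume a[i] = 2·6^i + 2·7^i for all 1 ≤ i ≤ j, where j ≥ 2.
Then a[j+1] = 13a[j] − 42a[j−1] = 13·(2·6^j + 2·7^j) − 42·(2·6^{j−1} + 2·7^{j−1}) = 2·(13·6 − 42)6^{j−1} + 2·(13·7 − 42)7^{j−1} = 72·6^{j−1} + 98·7^{j−1} = 2·6^{j+1} + 2·7^{j+1}.
So the formula holds for j+1, and by strong induction a[n] = 2·6^n + 2·7^n for all n ≥ 1.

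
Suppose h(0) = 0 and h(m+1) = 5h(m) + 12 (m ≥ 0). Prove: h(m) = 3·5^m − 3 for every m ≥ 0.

Base case: h(0) = 0, and 3·5^0 − 3 = 3 − 3 = 0.
Assume h(k) = 3·5^k − 3 for some k ≥ 0.
Then h(k+1) = 5h(k) + 12 = 5·(3·5^k − 3) + 12 = 15·5^k − 15 + 12 = 3·5^{k+1} − 3.
Hence h(m) = 3·5^m − 3 for every m ≥ 0, by induction.

h(m) = 3·5^m − 3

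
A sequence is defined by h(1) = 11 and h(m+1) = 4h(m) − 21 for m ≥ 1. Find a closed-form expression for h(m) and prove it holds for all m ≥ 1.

Claim: h(m) = 4^m + 7.

Base case: h(1) = 11, and 4^1 + 7 = 4 + 7 = 11.
Assume h(j) = 4^j + 7 for some j ≥ 1.
Then h(j+1) = 4h(j) − 21 = 4·(4^j + 7) − 21 = 4^{j+1} + 28 − 21 = 4^{j+1} + 7.
Hence h(m) = 4^m + 7 for every m ≥ 1, by induction.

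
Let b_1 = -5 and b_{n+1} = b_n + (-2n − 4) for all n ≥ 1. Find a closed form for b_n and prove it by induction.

Claim: b_n = -n^2 − 3n − 1.

Base case: b_1 = -5, and -1^2 − 3·1 − 1 = -5.
Assume b_k = -k^2 − 3k − 1.
Then b_{k+1} = b_k + (-2k − 4) = (-k^2 − 3k − 1) + (-2k − 4) = -k^2 − 5k − 5,
and -(k+1)^2 − 3·(k+1) − 1 = -k^2 − 5k − 5.
This completes the inductive step, so b_n = -n^2 − 3n − 1 for all n ≥ 1.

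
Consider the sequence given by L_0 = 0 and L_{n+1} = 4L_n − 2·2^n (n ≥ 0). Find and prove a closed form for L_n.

Claim: L_n = -4^n + 2^n.

Base case: L_0 = 0, and -4^0 + 2^0 = -1 + 1 = 0.
Assume L_m = -4^m + 2^m for some m ≥ 0.
Then L_{m+1} = 4L_m − 2·2^m = 4·(-4^m + 2^m) − 2·2^m = -4^{m+1} + 4·2^m − 2·2^m = -4^{m+1} + 2·2^m = -4^{m+1} + 2^{m+1}.
Hence L_n = -4^n + 2^n for every n ≥ 0, by induction.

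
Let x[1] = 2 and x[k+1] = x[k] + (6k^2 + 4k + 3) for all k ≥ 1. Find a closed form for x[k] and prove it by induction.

Claim: x[k] = 2k^3 − k^2 + 2k − 1.

Base case: x[1] = 2, and 2·1^3 − 1^2 + 2·1 − 1 = 2.
Assume x[m] = 2m^3 − m^2 + 2m − 1.
Then x[m+1] = x[m] + (6m^2 + 4m + 3) = (2m^3 − m^2 + 2m − 1) + (6m^2 + 4m + 3) = 2m^3 + 5m^2 + 6m + 2,
and 2·(m+1)^3 − (m+1)^2 + 2·(m+1) − 1 = 2m^3 + 5m^2 + 6m + 2.
By induction, x[k] = 2k^3 − k^2 + 2k − 1 for all k ≥ 1.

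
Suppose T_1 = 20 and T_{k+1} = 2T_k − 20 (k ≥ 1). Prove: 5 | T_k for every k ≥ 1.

Base case: T_1 = 20 = 5·4, so 5 | T_1.
Assume 5 | T_m, so T_m = 5t for some integer t.
Then T_{m+1} = 2T_m − 20 = 2·(5t) − 20 = 5(2t − 4), so 5 | T_{m+1}.
By induction, 5 | T_k for all k ≥ 1.

5 | T_k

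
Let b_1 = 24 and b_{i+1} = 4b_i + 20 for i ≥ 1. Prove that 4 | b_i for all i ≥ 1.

Base case: b_1 = 24 = 4·6, so 4 | b_1.
Assume 4 | b_m, so b_m = 4t for some integer t.
Then b_{m+1} = 4b_m + 20 = 4·(4t) + 20 = 4(4t + 5), so 4 | b_{m+1}.
By induction, 4 | b_i for all i ≥ 1.

4 | b_i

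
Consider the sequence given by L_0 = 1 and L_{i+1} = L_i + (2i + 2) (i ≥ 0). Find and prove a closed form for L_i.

Claim: L_i = i^2 + i + 1.

Base case: L_0 = 1, and 0^2 + 0 + 1 = 1.
Assume L_r = r^2 + r + 1.
Then L_{r+1} = L_r + (2r + 2) = (r^2 + r + 1) + (2r + 2) = r^2 + 3r + 3,
and (r+1)^2 + (r+1) + 1 = r^2 + 3r + 3.
By induction, L_i = i^2 + i + 1 for all i ≥ 0.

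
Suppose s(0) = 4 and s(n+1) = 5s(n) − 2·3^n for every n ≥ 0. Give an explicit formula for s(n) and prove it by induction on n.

Claim: s(n) = 3·5^n + 3^n.

Base case: s(0) = 4, and 3·5^0 + 3^0 = 3 + 1 = 4.
Assume s(m) = 3·5^m + 3^m for some m ≥ 0.
Then s(m+1) = 5s(m) − 2·3^m = 5·(3·5^m + 3^m) − 2·3^m = 3·5^{m+1} + 5·3^m − 2·3^m = 3·5^{m+1} + 3·3^m = 3·5^{m+1} + 3^{m+1}.
So the formula holds for m+1, and by induction s(n) = 3·5^n + 3^n for all n ≥ 0.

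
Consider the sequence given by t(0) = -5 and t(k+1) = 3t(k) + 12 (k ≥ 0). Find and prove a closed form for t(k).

Claim: t(k) = 3^k − 6.

Base case: t(0) = -5, and 3^0 − 6 = 1 − 6 = -5.
Assume t(m) = 3^m − 6 for some m ≥ 0.
Then t(m+1) = 3t(m) + 12 = 3·(3^m − 6) + 12 = 3^{m+1} − 18 + 12 = 3^{m+1} − 6.
This completes the inductive step, so t(k) = 3^k − 6 for all k ≥ 0.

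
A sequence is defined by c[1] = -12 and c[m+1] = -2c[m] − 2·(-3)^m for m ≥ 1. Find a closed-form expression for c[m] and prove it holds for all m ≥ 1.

Claim: c[m] = 3·(-2)^m + 2·(-3)^m.

Base case: c[1] = -12, and 3·(-2)^1 + 2·(-3)^1 = -6 − 6 = -12.
Assume c[r] = 3·(-2)^r + 2·(-3)^r for some r ≥ 1.
Then c[r+1] = -2c[r] − 2·(-3)^r = -2·(3·(-2)^r + 2·(-3)^r) − 2·(-3)^r = 3·(-2)^{r+1} − 4·(-3)^r − 2·(-3)^r = 3·(-2)^{r+1} − 6·(-3)^r = 3·(-2)^{r+1} + 2·(-3)^{r+1}.
Hence c[m] = 3·(-2)^m + 2·(-3)^m for every m ≥ 1, by induction.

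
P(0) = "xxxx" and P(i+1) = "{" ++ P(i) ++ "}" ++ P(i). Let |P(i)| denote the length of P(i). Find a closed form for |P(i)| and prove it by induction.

Claim: |P(i)| = 6·2^i − 2.

Base case: |P(0)| = 4, and 6·2^0 − 2 = 4.
Assume |P(m)| = 6·2^m − 2.
Then |P(m+1)| = 1 + |P(m)| + 1 + |P(m)| = 2|P(m)| + 2 = 2(6·2^m − 2) + 2 = 6·2^{m+1} − 4 + 2 = 6·2^{m+1} − 2.
Hence |P(i)| = 6·2^i − 2 for every i ≥ 0, by induction.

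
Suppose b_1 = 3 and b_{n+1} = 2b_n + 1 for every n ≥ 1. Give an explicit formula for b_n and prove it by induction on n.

Claim: b_n = 2^{n+1} − 1.

Base case: b_1 = 3, and 2^{1+1} − 1 = 4 − 1 = 3.
Assume b_k = 2^{k+1} − 1 for some k ≥ 1.
Then b_{k+1} = 2b_k + 1 = 2·(2^{k+1} − 1) + 1 = 2^{k+2} − 2 + 1 = 2^{k+2} − 1.
Hence b_n = 2^{n+1} − 1 for every n ≥ 1, by induction.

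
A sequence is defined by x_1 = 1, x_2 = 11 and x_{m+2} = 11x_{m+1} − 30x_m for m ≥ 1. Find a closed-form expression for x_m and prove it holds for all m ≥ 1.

Claim: x_m = 6^m − 5^m.

Base cases: x_1 = 1 and 6^1 − 5^1 = 1; x_2 = 11 and 6^2 − 5^2 = 11.
Assume x_j = 6^j − 5^j for all 1 ≤ j ≤ k, where k ≥ 2.
Then x_{k+1} = 11x_k − 30x_{k−1} = 11·(6^k − 5^k) − 30·(6^{k−1} − 5^{k−1}) = (11·6 − 30)6^{k−1} − (11·5 − 30)5^{k−1} = 36·6^{k−1} − 25·5^{k−1} = 6^{k+1} − 5^{k+1}.
This completes the inductive step, so x_m = 6^m − 5^m for all m ≥ 1.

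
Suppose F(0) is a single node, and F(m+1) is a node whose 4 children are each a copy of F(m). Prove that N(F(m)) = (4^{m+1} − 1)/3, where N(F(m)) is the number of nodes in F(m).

Base case: N(F(0)) = 1, and (4^{0+1} − 1)/3 = 1.
Assume N(F(r)) = (4^{r+1} − 1)/3.
Then N(F(r+1)) = 1 + 4N(F(r)) = 1 + 4·(4^{r+1} − 1)/3 = 1 + (4^{r+2} − 4)/3 = (3 + 4^{r+2} − 4)/3 = (4^{r+2} − 1)/3.
Hence N(F(m)) = (4^{m+1} − 1)/3 for every m ≥ 0, by induction.

N(F(m)) = (4^{m+1} − 1)/3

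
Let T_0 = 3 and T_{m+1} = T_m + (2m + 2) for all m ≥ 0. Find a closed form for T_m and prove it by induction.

Claim: T_m = m^2 + m + 3.

Base case: T_0 = 3, and 0^2 + 0 + 3 = 3.
Assume T_j = j^2 + j + 3.
Then T_{j+1} = T_j + (2j + 2) = (j^2 + j + 3) + (2j + 2) = j^2 + 3j + 5,
and (j+1)^2 + (j+1) + 3 = j^2 + 3j + 5.
This completes the inductive step, so T_m = m^2 + m + 3 for all m ≥ 0.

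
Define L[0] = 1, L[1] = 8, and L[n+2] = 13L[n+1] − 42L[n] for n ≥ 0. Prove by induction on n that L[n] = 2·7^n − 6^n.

Base cases: L[0] = 1 and 2·7^0 − 6^0 = 1; L[1] = 8 and 2·7^1 − 6^1 = 8.
Assume L[j] = 2·7^j − 6^j for all 0 ≤ j ≤ r, where r ≥ 1.
Then L[r+1] = 13L[r] − 42L[r−1] = 13·(2·7^r − 6^r) − 42·(2·7^{r−1} − 6^{r−1}) = 2·(13·7 − 42)7^{r−1} − (13·6 − 42)6^{r−1} = 98·7^{r−1} − 36·6^{r−1} = 2·7^{r+1} − 6^{r+1}.
This completes the inductive step, so L[n] = 2·7^n − 6^n for all n ≥ 0.

L[n] = 2·7^n − 6^n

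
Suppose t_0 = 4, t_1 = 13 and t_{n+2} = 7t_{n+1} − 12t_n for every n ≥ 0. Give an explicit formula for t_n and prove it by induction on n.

Claim: t_n = 3·3^n + 4^n.

Base cases: t_0 = 4 and 3·3^0 + 4^0 = 4; t_1 = 13 and 3·3^1 + 4^1 = 13.
Assume t_j = 3·3^j + 4^j for all 0 ≤ j ≤ m, where m ≥ 1.
Then t_{m+1} = 7t_m − 12t_{m−1} = 7·(3·3^m + 4^m) − 12·(3·3^{m−1} + 4^{m−1}) = 3·(7·3 − 12)3^{m−1} + (7·4 − 12)4^{m−1} = 27·3^{m−1} + 16·4^{m−1} = 3·3^{m+1} + 4^{m+1}.
Hence t_n = 3·3^n + 4^n for every n ≥ 0, by strong induction.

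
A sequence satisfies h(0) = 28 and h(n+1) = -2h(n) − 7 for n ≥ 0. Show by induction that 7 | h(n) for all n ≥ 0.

Base case: h(0) = 28 = 7·4, so 7 | h(0).
Assume 7 | h(m), so h(m) = 7t for some integer t.
Then h(m+1) = -2h(m) − 7 = -2·(7t) − 7 = 7(-2t − 1), so 7 | h(m+1).
This completes the inductive step, so 7 | h(n) for all n ≥ 0.

7 | h(n)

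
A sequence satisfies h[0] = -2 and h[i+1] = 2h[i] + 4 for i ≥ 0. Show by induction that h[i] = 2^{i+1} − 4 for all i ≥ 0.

Base case: h[0] = -2, and 2^{0+1} − 4 = 2 − 4 = -2.
Assume h[r] = 2^{r+1} − 4 for some r ≥ 0.
Then h[r+1] = 2h[r] + 4 = 2·(2^{r+1} − 4) + 4 = 2^{r+2} − 8 + 4 = 2^{r+2} − 4.
So the formula holds for r+1, and by induction h[i] = 2^{i+1} − 4 for all i ≥ 0.

h[i] = 2^{i+1} − 4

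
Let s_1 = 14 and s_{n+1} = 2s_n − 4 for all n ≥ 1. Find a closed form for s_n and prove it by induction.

Claim: s_n = 5·2^n + 4.

Base case: s_1 = 14, and 5·2^1 + 4 = 10 + 4 = 14.
Assume s_m = 5·2^m + 4 for some m ≥ 1.
Then s_{m+1} = 2s_m − 4 = 2·(5·2^m + 4) − 4 = 10·2^m + 8 − 4 = 5·2^{m+1} + 4.
So the formula holds for m+1, and by induction s_n = 5·2^n + 4 for all n ≥ 1.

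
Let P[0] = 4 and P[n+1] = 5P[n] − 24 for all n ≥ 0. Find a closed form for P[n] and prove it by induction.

Claim: P[n] = -2·5^n + 6.

Base case: P[0] = 4, and -2·5^0 + 6 = -2 + 6 = 4.
Assume P[m] = -2·5^m + 6 for some m ≥ 0.
Then P[m+1] = 5P[m] − 24 = 5·(-2·5^m + 6) − 24 = -10·5^m + 30 − 24 = -2·5^{m+1} + 6.
So the formula holds for m+1, and by induction P[n] = -2·5^n + 6 for all n ≥ 0.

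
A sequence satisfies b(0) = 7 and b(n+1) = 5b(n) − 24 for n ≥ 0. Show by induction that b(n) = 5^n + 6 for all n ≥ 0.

Base case: b(0) = 7, and 5^0 + 6 = 1 + 6 = 7.
Assume b(m) = 5^m + 6 for some m ≥ 0.
Then b(m+1) = 5b(m) − 24 = 5·(5^m + 6) − 24 = 5^{m+1} + 30 − 24 = 5^{m+1} + 6.
So the formula holds for m+1, and by induction b(n) = 5^n + 6 for all n ≥ 0.

b(n) = 5^n + 6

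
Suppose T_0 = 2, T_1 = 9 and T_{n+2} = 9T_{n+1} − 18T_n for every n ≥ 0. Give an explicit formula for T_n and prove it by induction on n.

Claim: T_n = 6^n + 3^n.

Base cases: T_0 = 2 and 6^0 + 3^0 = 2; T_1 = 9 and 6^1 + 3^1 = 9.
Assume T_j = 6^j + 3^j for all 0 ≤ j ≤ m, where m ≥ 1.
Then T_{m+1} = 9T_m − 18T_{m−1} = 9·(6^m + 3^m) − 18·(6^{m−1} + 3^{m−1}) = (9·6 − 18)6^{m−1} + (9·3 − 18)3^{m−1} = 36·6^{m−1} + 9·3^{m−1} = 6^{m+1} + 3^{m+1}.
So the formula holds for m+1, and by strong induction T_n = 6^n + 3^n for all n ≥ 0.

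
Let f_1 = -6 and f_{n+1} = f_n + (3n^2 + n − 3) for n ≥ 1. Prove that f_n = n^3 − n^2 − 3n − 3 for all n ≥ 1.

Base case: f_1 = -6, and 1^3 − 1^2 − 3·1 − 3 = -6.
Assume f_r = r^3 − r^2 − 3r − 3.
Then f_{r+1} = f_r + (3r^2 + r − 3) = (r^3 − r^2 − 3r − 3) + (3r^2 + r − 3) = r^3 + 2r^2 − 2r − 6,
and (r+1)^3 − (r+1)^2 − 3·(r+1) − 3 = r^3 + 2r^2 − 2r − 6.
Hence f_n = n^3 − n^2 − 3n − 3 for every n ≥ 1, by induction.

f_n = n^3 − n^2 − 3n − 3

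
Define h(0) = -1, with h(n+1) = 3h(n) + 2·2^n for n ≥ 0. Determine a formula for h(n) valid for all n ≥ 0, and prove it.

Claim: h(n) = 3^n − 2·2^n.

Base case: h(0) = -1, and 3^0 − 2·2^0 = 1 − 2 = -1.
Assume h(k) = 3^k − 2·2^k for some k ≥ 0.
Then h(k+1) = 3h(k) + 2·2^k = 3·(3^k − 2·2^k) + 2·2^k = 3^{k+1} − 6·2^k + 2·2^k = 3^{k+1} − 4·2^k = 3^{k+1} − 2·2^{k+1}.
This completes the inductive step, so h(n) = 3^n − 2·2^n for all n ≥ 0.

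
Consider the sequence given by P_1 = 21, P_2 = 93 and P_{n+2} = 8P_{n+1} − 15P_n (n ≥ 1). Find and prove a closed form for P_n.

Claim: P_n = 3·5^n + 2·3^n.

Base cases: P_1 = 21 and 3·5^1 + 2·3^1 = 21; P_2 = 93 and 3·5^2 + 2·3^2 = 93.
Assume P_j = 3·5^j + 2·3^j for all 1 ≤ j ≤ k, where k ≥ 2.
Then P_{k+1} = 8P_k − 15P_{k−1} = 8·(3·5^k + 2·3^k) − 15·(3·5^{k−1} + 2·3^{k−1}) = 3·(8·5 − 15)5^{k−1} + 2·(8·3 − 15)3^{k−1} = 75·5^{k−1} + 18·3^{k−1} = 3·5^{k+1} + 2·3^{k+1}.
This completes the inductive step, so P_n = 3·5^n + 2·3^n for all n ≥ 1.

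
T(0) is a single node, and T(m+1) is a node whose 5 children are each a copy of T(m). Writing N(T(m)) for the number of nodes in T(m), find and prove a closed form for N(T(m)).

Claim: N(T(m)) = (5^{m+1} − 1)/4.

Base case: N(T(0)) = 1, and (5^{0+1} − 1)/4 = 1.
Assume N(T(r)) = (5^{r+1} − 1)/4.
Then N(T(r+1)) = 1 + 5N(T(r)) = 1 + 5·(5^{r+1} − 1)/4 = 1 + (5^{r+2} − 5)/4 = (4 + 5^{r+2} − 5)/4 = (5^{r+2} − 1)/4.
This completes the inductive step, so N(T(m)) = (5^{m+1} − 1)/4 for all m ≥ 0.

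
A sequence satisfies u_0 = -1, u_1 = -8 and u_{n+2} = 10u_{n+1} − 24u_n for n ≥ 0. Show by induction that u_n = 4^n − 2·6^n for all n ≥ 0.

Base cases: u_0 = -1 and 4^0 − 2·6^0 = -1; u_1 = -8 and 4^1 − 2·6^1 = -8.
Assume u_i = 4^i − 2·6^i for all 0 ≤ i ≤ j, where j ≥ 1.
Then u_{j+1} = 10u_j − 24u_{j−1} = 10·(4^j − 2·6^j) − 24·(4^{j−1} − 2·6^{j−1}) = (10·4 − 24)4^{j−1} − 2·(10·6 − 24)6^{j−1} = 16·4^{j−1} − 72·6^{j−1} = 4^{j+1} − 2·6^{j+1}.
By strong induction, u_n = 4^n − 2·6^n for all n ≥ 0.

u_n = 4^n − 2·6^n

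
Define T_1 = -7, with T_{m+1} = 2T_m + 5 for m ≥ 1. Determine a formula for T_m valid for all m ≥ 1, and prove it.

Claim: T_m = -2^m − 5.

Base case: T_1 = -7, and -2^1 − 5 = -2 − 5 = -7.
Assume T_j = -2^j − 5 for some j ≥ 1.
Then T_{j+1} = 2T_j + 5 = 2·(-2^j − 5) + 5 = -2^{j+1} − 10 + 5 = -2^{j+1} − 5.
Hence T_m = -2^m − 5 for every m ≥ 1, by induction.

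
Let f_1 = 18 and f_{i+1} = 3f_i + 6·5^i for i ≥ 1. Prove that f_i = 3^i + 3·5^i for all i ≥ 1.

Base case: f_1 = 18, and 3^1 + 3·5^1 = 3 + 15 = 18.
Assume f_j = 3^j + 3·5^j for some j ≥ 1.
Then f_{j+1} = 3f_j + 6·5^j = 3·(3^j + 3·5^j) + 6·5^j = 3^{j+1} + 9·5^j + 6·5^j = 3^{j+1} + 15·5^j = 3^{j+1} + 3·5^{j+1}.
By induction, f_i = 3^i + 3·5^i for all i ≥ 1.

f_i = 3^i + 3·5^i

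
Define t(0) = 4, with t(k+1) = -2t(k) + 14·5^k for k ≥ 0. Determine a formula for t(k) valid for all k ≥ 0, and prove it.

Claim: t(k) = 2·(-2)^k + 2·5^k.

Base case: t(0) = 4, and 2·(-2)^0 + 2·5^0 = 2 + 2 = 4.
Assume t(m) = 2·(-2)^m + 2·5^m for some m ≥ 0.
Then t(m+1) = -2t(m) + 14·5^m = -2·(2·(-2)^m + 2·5^m) + 14·5^m = 2·(-2)^{m+1} − 4·5^m + 14·5^m = 2·(-2)^{m+1} + 10·5^m = 2·(-2)^{m+1} + 2·5^{m+1}.
So the formula holds for m+1, and by induction t(k) = 2·(-2)^k + 2·5^k for all k ≥ 0.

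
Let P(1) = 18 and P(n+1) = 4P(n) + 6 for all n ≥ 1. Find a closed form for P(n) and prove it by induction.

Claim: P(n) = 5·4^n − 2.

Base case: P(1) = 18, and 5·4^1 − 2 = 20 − 2 = 18.
Assume P(r) = 5·4^r − 2 for some r ≥ 1.
Then P(r+1) = 4P(r) + 6 = 4·(5·4^r − 2) + 6 = 20·4^r − 8 + 6 = 5·4^{r+1} − 2.
By induction, P(n) = 5·4^n − 2 for all n ≥ 1.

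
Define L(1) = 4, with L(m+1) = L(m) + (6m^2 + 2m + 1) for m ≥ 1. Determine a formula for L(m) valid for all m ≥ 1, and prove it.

Claim: L(m) = 2m^3 − 2m^2 + m + 3.

Base case: L(1) = 4, and 2·1^3 − 2·1^2 + 1 + 3 = 4.
Assume L(j) = 2j^3 − 2j^2 + j + 3.
Then L(j+1) = L(j) + (6j^2 + 2j + 1) = (2j^3 − 2j^2 + j + 3) + (6j^2 + 2j + 1) = 2j^3 + 4j^2 + 3j + 4,
and 2·(j+1)^3 − 2·(j+1)^2 + (j+1) + 3 = 2j^3 + 4j^2 + 3j + 4.
By induction, L(m) = 2m^3 − 2m^2 + m + 3 for all m ≥ 1.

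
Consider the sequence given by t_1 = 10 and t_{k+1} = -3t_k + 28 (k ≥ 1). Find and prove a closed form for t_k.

Claim: t_k = -(-3)^k + 7.

Base case: t_1 = 10, and -(-3)^1 + 7 = 3 + 7 = 10.
Assume t_j = -(-3)^j + 7 for some j ≥ 1.
Then t_{j+1} = -3t_j + 28 = -3·(-(-3)^j + 7) + 28 = 3·(-3)^j − 21 + 28 = -(-3)^{j+1} + 7.
This completes the inductive step, so t_k = -(-3)^k + 7 for all k ≥ 1.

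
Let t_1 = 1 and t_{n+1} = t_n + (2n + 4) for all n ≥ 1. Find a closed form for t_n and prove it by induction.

Claim: t_n = n^2 + 3n − 3.

Base case: t_1 = 1, and 1^2 + 3·1 − 3 = 1.
Assume t_k = k^2 + 3k − 3.
Then t_{k+1} = t_k + (2k + 4) = (k^2 + 3k − 3) + (2k + 4) = k^2 + 5k + 1,
and (k+1)^2 + 3·(k+1) − 3 = k^2 + 5k + 1.
This completes the inductive step, so t_n = n^2 + 3n − 3 for all n ≥ 1.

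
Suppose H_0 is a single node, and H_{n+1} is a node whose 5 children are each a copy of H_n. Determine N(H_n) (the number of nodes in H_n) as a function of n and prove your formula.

Claim: N(H_n) = (5^{n+1} − 1)/4.

Base case: N(H_0) = 1, and (5^{0+1} − 1)/4 = 1.
Assume N(H_r) = (5^{r+1} − 1)/4.
Then N(H_{r+1}) = 1 + 5N(H_r) = 1 + 5·(5^{r+1} − 1)/4 = 1 + (5^{r+2} − 5)/4 = (4 + 5^{r+2} − 5)/4 = (5^{r+2} − 1)/4.
Hence N(H_n) = (5^{n+1} − 1)/4 for every n ≥ 0, by induction.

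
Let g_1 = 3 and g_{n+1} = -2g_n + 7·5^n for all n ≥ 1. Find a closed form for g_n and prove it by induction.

Claim: g_n = (-2)^n + 5^n.

Base case: g_1 = 3, and (-2)^1 + 5^1 = -2 + 5 = 3.
Assume g_m = (-2)^m + 5^m for some m ≥ 1.
Then g_{m+1} = -2g_m + 7·5^m = -2·((-2)^m + 5^m) + 7·5^m = (-2)^{m+1} − 2·5^m + 7·5^m = (-2)^{m+1} + 5·5^m = (-2)^{m+1} + 5^{m+1}.
By induction, g_n = (-2)^n + 5^n for all n ≥ 1.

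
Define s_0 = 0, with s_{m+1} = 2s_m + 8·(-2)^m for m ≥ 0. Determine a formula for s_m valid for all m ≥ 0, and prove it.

Claim: s_m = 2·2^m − 2·(-2)^m.

Base case: s_0 = 0, and 2·2^0 − 2·(-2)^0 = 2 − 2 = 0.
Assume s_j = 2·2^j − 2·(-2)^j for some j ≥ 0.
Then s_{j+1} = 2s_j + 8·(-2)^j = 2·(2·2^j − 2·(-2)^j) + 8·(-2)^j = 2·2^{j+1} − 4·(-2)^j + 8·(-2)^j = 2·2^{j+1} + 4·(-2)^j = 2·2^{j+1} − 2·(-2)^{j+1}.
So the formula holds for j+1, and by induction s_m = 2·2^m − 2·(-2)^m for all m ≥ 0.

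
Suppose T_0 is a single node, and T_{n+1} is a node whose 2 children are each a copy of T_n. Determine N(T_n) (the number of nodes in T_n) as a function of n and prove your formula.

Claim: N(T_n) = 2^{n+1} − 1.

Base case: N(T_0) = 1, and 2^{0+1} − 1 = 1.
Assume N(T_j) = 2^{j+1} − 1.
Then N(T_{j+1}) = 1 + 2N(T_j) = 1 + 2(2^{j+1} − 1) = 2^{j+2} − 2 + 1 = 2^{j+2} − 1.
So the formula holds for j+1, and by induction N(T_n) = 2^{n+1} − 1 for all n ≥ 0.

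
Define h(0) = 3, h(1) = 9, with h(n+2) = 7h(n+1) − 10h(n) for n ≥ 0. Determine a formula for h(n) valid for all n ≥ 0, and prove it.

Claim: h(n) = 5^n + 2·2^n.

Base cases: h(0) = 3 and 5^0 + 2·2^0 = 3; h(1) = 9 and 5^1 + 2·2^1 = 9.
Assume h(i) = 5^i + 2·2^i for all 0 ≤ i ≤ j, where j ≥ 1.
Then h(j+1) = 7h(j) − 10h(j−1) = 7·(5^j + 2·2^j) − 10·(5^{j−1} + 2·2^{j−1}) = (7·5 − 10)5^{j−1} + 2·(7·2 − 10)2^{j−1} = 25·5^{j−1} + 8·2^{j−1} = 5^{j+1} + 2·2^{j+1}.
So the formula holds for j+1, and by strong induction h(n) = 5^n + 2·2^n for all n ≥ 0.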